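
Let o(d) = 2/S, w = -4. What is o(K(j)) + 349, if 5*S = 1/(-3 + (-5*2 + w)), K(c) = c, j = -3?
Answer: 179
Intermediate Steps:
S = -1/85 (S = 1/(5*(-3 + (-5*2 - 4))) = 1/(5*(-3 + (-10 - 4))) = 1/(5*(-3 - 14)) = (1/5)/(-17) = (1/5)*(-1/17) = -1/85 ≈ -0.011765)
o(d) = -170 (o(d) = 2/(-1/85) = 2*(-85) = -170)
o(K(j)) + 349 = -170 + 349 = 179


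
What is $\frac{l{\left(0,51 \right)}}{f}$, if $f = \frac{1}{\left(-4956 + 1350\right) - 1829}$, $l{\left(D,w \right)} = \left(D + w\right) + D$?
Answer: $-277185$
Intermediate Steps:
$l{\left(D,w \right)} = w + 2 D$
$f = - \frac{1}{5435}$ ($f = \frac{1}{-3606 - 1829} = \frac{1}{-5435} = - \frac{1}{5435} \approx -0.00018399$)
$\frac{l{\left(0,51 \right)}}{f} = \frac{51 + 2 \cdot 0}{- \frac{1}{5435}} = \left(51 + 0\right) \left(-5435\right) = 51 \left(-5435\right) = -277185$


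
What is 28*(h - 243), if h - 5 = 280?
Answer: 1176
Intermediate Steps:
h = 285 (h = 5 + 280 = 285)
28*(h - 243) = 28*(285 - 243) = 28*42 = 1176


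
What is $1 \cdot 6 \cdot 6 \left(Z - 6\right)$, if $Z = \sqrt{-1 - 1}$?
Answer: $-216 + 36 i \sqrt{2} \approx -216.0 + 50.912 i$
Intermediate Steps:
$Z = i \sqrt{2}$ ($Z = \sqrt{-2} = i \sqrt{2} \approx 1.4142 i$)
$1 \cdot 6 \cdot 6 \left(Z - 6\right) = 1 \cdot 6 \cdot 6 \left(i \sqrt{2} - 6\right) = 6 \cdot 6 \left(-6 + i \sqrt{2}\right) = 36 \left(-6 + i \sqrt{2}\right) = -216 + 36 i \sqrt{2}$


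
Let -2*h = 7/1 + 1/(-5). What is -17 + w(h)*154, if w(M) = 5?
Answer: 753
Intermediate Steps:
h = -17/5 (h = -(7/1 + 1/(-5))/2 = -(7*1 + 1*(-1/5))/2 = -(7 - 1/5)/2 = -1/2*34/5 = -17/5 ≈ -3.4000)
-17 + w(h)*154 = -17 + 5*154 = -17 + 770 = 753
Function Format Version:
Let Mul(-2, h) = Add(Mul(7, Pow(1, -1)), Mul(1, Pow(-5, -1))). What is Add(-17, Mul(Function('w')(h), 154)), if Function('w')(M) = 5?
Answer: 753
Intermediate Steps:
h = Rational(-17, 5) (h = Mul(Rational(-1, 2), Add(Mul(7, Pow(1, -1)), Mul(1, Pow(-5, -1)))) = Mul(Rational(-1, 2), Add(Mul(7, 1), Mul(1, Rational(-1, 5)))) = Mul(Rational(-1, 2), Add(7, Rational(-1, 5))) = Mul(Rational(-1, 2), Rational(34, 5)) = Rational(-17, 5) ≈ -3.4000)
Add(-17, Mul(Function('w')(h), 154)) = Add(-17, Mul(5, 154)) = Add(-17, 770) = 753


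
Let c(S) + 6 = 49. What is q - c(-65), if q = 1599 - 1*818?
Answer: 738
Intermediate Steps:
q = 781 (q = 1599 - 818 = 781)
c(S) = 43 (c(S) = -6 + 49 = 43)
q - c(-65) = 781 - 1*43 = 781 - 43 = 738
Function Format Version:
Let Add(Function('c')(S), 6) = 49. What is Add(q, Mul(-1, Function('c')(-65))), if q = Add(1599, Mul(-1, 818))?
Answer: 738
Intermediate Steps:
q = 781 (q = Add(1599, -818) = 781)
Function('c')(S) = 43 (Function('c')(S) = Add(-6, 49) = 43)
Add(q, Mul(-1, Function('c')(-65))) = Add(781, Mul(-1, 43)) = Add(781, -43) = 738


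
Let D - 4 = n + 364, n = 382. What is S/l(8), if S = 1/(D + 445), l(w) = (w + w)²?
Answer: 1/305920 ≈ 3.2688e-6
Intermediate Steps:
l(w) = 4*w² (l(w) = (2*w)² = 4*w²)
D = 750 (D = 4 + (382 + 364) = 4 + 746 = 750)
S = 1/1195 (S = 1/(750 + 445) = 1/1195 ≈ 0.00083682)
S/l(8) = 1/(1195*((4*8²))) = 1/(1195*((4*64))) = (1/1195)/256 = (1/1195)*(1/256) = 1/305920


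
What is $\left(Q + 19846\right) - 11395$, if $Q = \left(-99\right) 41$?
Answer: $4392$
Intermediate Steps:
$Q = -4059$
$\left(Q + 19846\right) - 11395 = \left(-4059 + 19846\right) - 11395 = 15787 - 11395 = 4392$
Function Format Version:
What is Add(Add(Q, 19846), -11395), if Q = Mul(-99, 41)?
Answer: 4392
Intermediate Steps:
Q = -4059
Add(Add(Q, 19846), -11395) = Add(Add(-4059, 19846), -11395) = Add(15787, -11395) = 4392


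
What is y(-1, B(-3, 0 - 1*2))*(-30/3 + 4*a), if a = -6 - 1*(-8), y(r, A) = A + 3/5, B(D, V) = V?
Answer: 14/5 ≈ 2.8000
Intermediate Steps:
y(r, A) = 3/5 + A (y(r, A) = A + 3*(1/5) = A + 3/5 = 3/5 + A)
a = 2 (a = -6 + 8 = 2)
y(-1, B(-3, 0 - 1*2))*(-30/3 + 4*a) = (3/5 + (0 - 1*2))*(-30/3 + 4*2) = (3/5 + (0 - 2))*(-30*1/3 + 8) = (3/5 - 2)*(-10 + 8) = -7/5*(-2) = 14/5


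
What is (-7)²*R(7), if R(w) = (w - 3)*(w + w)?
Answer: 2744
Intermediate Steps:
R(w) = 2*w*(-3 + w) (R(w) = (-3 + w)*(2*w) = 2*w*(-3 + w))
(-7)²*R(7) = (-7)²*(2*7*(-3 + 7)) = 49*(2*7*4) = 49*56 = 2744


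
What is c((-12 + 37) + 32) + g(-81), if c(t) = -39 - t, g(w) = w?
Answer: -177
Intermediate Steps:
c((-12 + 37) + 32) + g(-81) = (-39 - ((-12 + 37) + 32)) - 81 = (-39 - (25 + 32)) - 81 = (-39 - 1*57) - 81 = (-39 - 57) - 81 = -96 - 81 = -177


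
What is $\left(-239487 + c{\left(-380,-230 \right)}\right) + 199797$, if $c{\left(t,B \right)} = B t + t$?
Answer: $47330$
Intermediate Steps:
$c{\left(t,B \right)} = t + B t$
$\left(-239487 + c{\left(-380,-230 \right)}\right) + 199797 = \left(-239487 - 380 \left(1 - 230\right)\right) + 199797 = \left(-239487 - -87020\right) + 199797 = \left(-239487 + 87020\right) + 199797 = -152467 + 199797 = 47330$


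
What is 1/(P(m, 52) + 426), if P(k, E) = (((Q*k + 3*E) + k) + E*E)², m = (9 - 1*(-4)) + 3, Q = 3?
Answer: 1/8550202 ≈ 1.1696e-7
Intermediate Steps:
m = 16 (m = (9 + 4) + 3 = 13 + 3 = 16)
P(k, E) = (E² + 3*E + 4*k)² (P(k, E) = (((3*k + 3*E) + k) + E*E)² = (((3*E + 3*k) + k) + E²)² = ((3*E + 4*k) + E²)² = (E² + 3*E + 4*k)²)
1/(P(m, 52) + 426) = 1/((52² + 3*52 + 4*16)² + 426) = 1/((2704 + 156 + 64)² + 426) = 1/(2924² + 426) = 1/(8549776 + 426) = 1/8550202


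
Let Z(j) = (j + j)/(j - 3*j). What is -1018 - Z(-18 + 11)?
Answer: -1017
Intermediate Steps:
Z(j) = -1 (Z(j) = (2*j)/((-2*j)) = (2*j)*(-1/(2*j)) = -1)
-1018 - Z(-18 + 11) = -1018 - 1*(-1) = -1018 + 1 = -1017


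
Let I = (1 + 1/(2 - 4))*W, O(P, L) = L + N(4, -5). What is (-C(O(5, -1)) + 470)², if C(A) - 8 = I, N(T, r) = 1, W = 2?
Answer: 212521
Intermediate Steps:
O(P, L) = 1 + L (O(P, L) = L + 1 = 1 + L)
I = 1 (I = (1 + 1/(2 - 4))*2 = (1 + 1/(-2))*2 = (1 - ½)*2 = (½)*2 = 1)
C(A) = 9 (C(A) = 8 + 1 = 9)
(-C(O(5, -1)) + 470)² = (-1*9 + 470)² = (-9 + 470)² = 461² = 212521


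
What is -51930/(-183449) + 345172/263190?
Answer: 38494457464/24140971155 ≈ 1.5946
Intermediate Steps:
-51930/(-183449) + 345172/263190 = -51930*(-1/183449) + 345172*(1/263190) = 51930/183449 + 172586/131595 = 38494457464/24140971155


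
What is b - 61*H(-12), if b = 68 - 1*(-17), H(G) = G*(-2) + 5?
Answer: -1684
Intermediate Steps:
H(G) = 5 - 2*G (H(G) = -2*G + 5 = 5 - 2*G)
b = 85 (b = 68 + 17 = 85)
b - 61*H(-12) = 85 - 61*(5 - 2*(-12)) = 85 - 61*(5 + 24) = 85 - 61*29 = 85 - 1769 = -1684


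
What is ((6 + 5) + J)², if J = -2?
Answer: 81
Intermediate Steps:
((6 + 5) + J)² = ((6 + 5) - 2)² = (11 - 2)² = 9² = 81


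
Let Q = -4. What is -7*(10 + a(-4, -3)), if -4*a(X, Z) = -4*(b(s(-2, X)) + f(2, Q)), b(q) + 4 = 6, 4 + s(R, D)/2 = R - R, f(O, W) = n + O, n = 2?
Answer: -112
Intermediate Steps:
f(O, W) = 2 + O
s(R, D) = -8 (s(R, D) = -8 + 2*(R - R) = -8 + 2*0 = -8 + 0 = -8)
b(q) = 2 (b(q) = -4 + 6 = 2)
a(X, Z) = 6 (a(X, Z) = -(-1)*(2 + (2 + 2)) = -(-1)*(2 + 4) = -(-1)*6 = -1/4*(-24) = 6)
-7*(10 + a(-4, -3)) = -7*(10 + 6) = -7*16 = -112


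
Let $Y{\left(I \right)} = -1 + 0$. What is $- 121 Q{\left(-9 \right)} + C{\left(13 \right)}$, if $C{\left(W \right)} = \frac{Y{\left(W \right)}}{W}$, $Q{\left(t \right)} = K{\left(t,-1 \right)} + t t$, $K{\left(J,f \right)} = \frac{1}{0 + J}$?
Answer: $- \frac{1145153}{117} \approx -9787.6$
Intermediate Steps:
$Y{\left(I \right)} = -1$
$K{\left(J,f \right)} = \frac{1}{J}$
$Q{\left(t \right)} = \frac{1}{t} + t^{2}$ ($Q{\left(t \right)} = \frac{1}{t} + t t = \frac{1}{t} + t^{2}$)
$C{\left(W \right)} = - \frac{1}{W}$
$- 121 Q{\left(-9 \right)} + C{\left(13 \right)} = - 121 \frac{1 + \left(-9\right)^{3}}{-9} - \frac{1}{13} = - 121 \left(- \frac{1 - 729}{9}\right) - \frac{1}{13} = - 121 \left(\left(- \frac{1}{9}\right) \left(-728\right)\right) - \frac{1}{13} = \left(-121\right) \frac{728}{9} - \frac{1}{13} = - \frac{88088}{9} - \frac{1}{13} = - \frac{1145153}{117}$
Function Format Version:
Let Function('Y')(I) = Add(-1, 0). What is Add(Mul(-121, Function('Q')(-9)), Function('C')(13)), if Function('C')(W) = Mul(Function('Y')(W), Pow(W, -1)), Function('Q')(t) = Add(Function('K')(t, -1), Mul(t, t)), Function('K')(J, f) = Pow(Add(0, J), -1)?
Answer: Rational(-1145153, 117) ≈ -9787.6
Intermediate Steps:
Function('Y')(I) = -1
Function('K')(J, f) = Pow(J, -1)
Function('Q')(t) = Add(Pow(t, -1), Pow(t, 2)) (Function('Q')(t) = Add(Pow(t, -1), Mul(t, t)) = Add(Pow(t, -1), Pow(t, 2)))
Function('C')(W) = Mul(-1, Pow(W, -1))
Add(Mul(-121, Function('Q')(-9)), Function('C')(13)) = Add(Mul(-121, Mul(Pow(-9, -1), Add(1, Pow(-9, 3)))), Mul(-1, Pow(13, -1))) = Add(Mul(-121, Mul(Rational(-1, 9), Add(1, -729))), Mul(-1, Rational(1, 13))) = Add(Mul(-121, Mul(Rational(-1, 9), -728)), Rational(-1, 13)) = Add(Mul(-121, Rational(728, 9)), Rational(-1, 13)) = Add(Rational(-88088, 9), Rational(-1, 13)) = Rational(-1145153, 117)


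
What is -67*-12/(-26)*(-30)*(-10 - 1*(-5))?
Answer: -60300/13 ≈ -4638.5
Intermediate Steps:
-67*-12/(-26)*(-30)*(-10 - 1*(-5)) = -67*-12*(-1/26)*(-30)*(-10 + 5) = -67*(6/13)*(-30)*(-5) = -(-12060)*(-5)/13 = -67*900/13 = -60300/13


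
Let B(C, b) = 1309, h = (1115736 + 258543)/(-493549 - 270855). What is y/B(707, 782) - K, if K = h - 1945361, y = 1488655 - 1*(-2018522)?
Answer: 47541959107915/24404996 ≈ 1.9480e+6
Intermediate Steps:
h = -33519/18644 (h = 1374279/(-764404) = 1374279*(-1/764404) = -33519/18644 ≈ -1.7978)
y = 3507177 (y = 1488655 + 2018522 = 3507177)
K = -36269344003/18644 (K = -33519/18644 - 1945361 = -36269344003/18644 ≈ -1.9454e+6)
y/B(707, 782) - K = 3507177/1309 - 1*(-36269344003/18644) = 3507177*(1/1309) + 36269344003/18644 = 3507177/1309 + 36269344003/18644 = 47541959107915/24404996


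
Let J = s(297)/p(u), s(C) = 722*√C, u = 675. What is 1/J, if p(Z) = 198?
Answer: √33/361 ≈ 0.015913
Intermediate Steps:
J = 361*√33/33 (J = (722*√297)/198 = (722*(3*√33))*(1/198) = (2166*√33)*(1/198) = 361*√33/33 ≈ 62.842)
1/J = 1/(361*√33/33) = √33/361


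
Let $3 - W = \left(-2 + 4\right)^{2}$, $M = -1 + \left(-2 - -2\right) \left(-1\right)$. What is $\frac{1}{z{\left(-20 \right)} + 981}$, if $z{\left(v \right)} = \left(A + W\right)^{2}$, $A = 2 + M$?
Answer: $\frac{1}{981} \approx 0.0010194$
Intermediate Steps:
$M = -1$ ($M = -1 + \left(-2 + 2\right) \left(-1\right) = -1 + 0 \left(-1\right) = -1 + 0 = -1$)
$A = 1$ ($A = 2 - 1 = 1$)
$W = -1$ ($W = 3 - \left(-2 + 4\right)^{2} = 3 - 2^{2} = 3 - 4 = -1$)
$z{\left(v \right)} = 0$ ($z{\left(v \right)} = \left(1 - 1\right)^{2} = 0^{2} = 0$)
$\frac{1}{z{\left(-20 \right)} + 981} = \frac{1}{0 + 981} = \frac{1}{981}$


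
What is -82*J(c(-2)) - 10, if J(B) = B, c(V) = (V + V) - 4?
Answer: 646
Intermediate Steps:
c(V) = -4 + 2*V (c(V) = 2*V - 4 = -4 + 2*V)
-82*J(c(-2)) - 10 = -82*(-4 + 2*(-2)) - 10 = -82*(-4 - 4) - 10 = -82*(-8) - 10 = 656 - 10 = 646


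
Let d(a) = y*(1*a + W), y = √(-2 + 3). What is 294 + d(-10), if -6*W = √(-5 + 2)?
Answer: 284 - I*√3/6 ≈ 284.0 - 0.28868*I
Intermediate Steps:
y = 1 (y = √1 = 1)
W = -I*√3/6 (W = -√(-5 + 2)/6 = -I*√3/6 ≈ -0.28868*I)
d(a) = a - I*√3/6 (d(a) = 1*(1*a - I*√3/6) = 1*(a - I*√3/6) = a - I*√3/6)
294 + d(-10) = 294 + (-10 - I*√3/6) = 284 - I*√3/6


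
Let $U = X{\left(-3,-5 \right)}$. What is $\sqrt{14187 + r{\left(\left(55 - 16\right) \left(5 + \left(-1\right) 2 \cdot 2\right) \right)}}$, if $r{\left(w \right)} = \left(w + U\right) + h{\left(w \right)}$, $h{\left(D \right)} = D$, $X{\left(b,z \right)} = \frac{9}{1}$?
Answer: $3 \sqrt{1586} \approx 119.47$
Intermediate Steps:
$X{\left(b,z \right)} = 9$ ($X{\left(b,z \right)} = 9 \cdot 1 = 9$)
$U = 9$
$r{\left(w \right)} = 9 + 2 w$ ($r{\left(w \right)} = \left(w + 9\right) + w = \left(9 + w\right) + w = 9 + 2 w$)
$\sqrt{14187 + r{\left(\left(55 - 16\right) \left(5 + \left(-1\right) 2 \cdot 2\right) \right)}} = \sqrt{14187 + \left(9 + 2 \left(55 - 16\right) \left(5 + \left(-1\right) 2 \cdot 2\right)\right)} = \sqrt{14187 + \left(9 + 2 \cdot 39 \left(5 - 4\right)\right)} = \sqrt{14187 + \left(9 + 2 \cdot 39 \cdot 1\right)} = \sqrt{14187 + \left(9 + 2 \cdot 39\right)} = \sqrt{14187 + \left(9 + 78\right)} = \sqrt{14187 + 87} = \sqrt{14274} = 3 \sqrt{1586}$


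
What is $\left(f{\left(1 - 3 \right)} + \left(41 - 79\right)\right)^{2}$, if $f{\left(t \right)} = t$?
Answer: $1600$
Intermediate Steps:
$\left(f{\left(1 - 3 \right)} + \left(41 - 79\right)\right)^{2} = \left(\left(1 - 3\right) + \left(41 - 79\right)\right)^{2} = \left(-2 - 38\right)^{2} = \left(-40\right)^{2} = 1600$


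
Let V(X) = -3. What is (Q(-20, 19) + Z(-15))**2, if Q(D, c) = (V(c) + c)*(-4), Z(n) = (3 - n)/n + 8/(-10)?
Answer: 4356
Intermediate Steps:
Z(n) = -4/5 + (3 - n)/n (Z(n) = (3 - n)/n + 8*(-1/10) = (3 - n)/n - 4/5 = -4/5 + (3 - n)/n)
Q(D, c) = 12 - 4*c (Q(D, c) = (-3 + c)*(-4) = 12 - 4*c)
(Q(-20, 19) + Z(-15))**2 = ((12 - 4*19) + (-9/5 + 3/(-15)))**2 = ((12 - 76) + (-9/5 + 3*(-1/15)))**2 = (-64 + (-9/5 - 1/5))**2 = (-64 - 2)**2 = (-66)**2 = 4356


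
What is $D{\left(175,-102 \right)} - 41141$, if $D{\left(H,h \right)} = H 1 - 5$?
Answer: $-40971$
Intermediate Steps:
$D{\left(H,h \right)} = -5 + H$ ($D{\left(H,h \right)} = H - 5 = -5 + H$)
$D{\left(175,-102 \right)} - 41141 = \left(-5 + 175\right) - 41141 = 170 - 41141 = -40971$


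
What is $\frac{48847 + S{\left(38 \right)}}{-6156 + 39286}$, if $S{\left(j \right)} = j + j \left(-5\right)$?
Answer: $\frac{9739}{6626} \approx 1.4698$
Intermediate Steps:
$S{\left(j \right)} = - 4 j$ ($S{\left(j \right)} = j - 5 j = - 4 j$)
$\frac{48847 + S{\left(38 \right)}}{-6156 + 39286} = \frac{48847 - 152}{-6156 + 39286} = \frac{48847 - 152}{33130} = 48695 \cdot \frac{1}{33130} = \frac{9739}{6626}$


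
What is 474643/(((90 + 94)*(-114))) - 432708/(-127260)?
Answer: -475246159/24716720 ≈ -19.228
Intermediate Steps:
474643/(((90 + 94)*(-114))) - 432708/(-127260) = 474643/((184*(-114))) - 432708*(-1/127260) = 474643/(-20976) + 36059/10605 = 474643*(-1/20976) + 36059/10605 = -474643/20976 + 36059/10605 = -475246159/24716720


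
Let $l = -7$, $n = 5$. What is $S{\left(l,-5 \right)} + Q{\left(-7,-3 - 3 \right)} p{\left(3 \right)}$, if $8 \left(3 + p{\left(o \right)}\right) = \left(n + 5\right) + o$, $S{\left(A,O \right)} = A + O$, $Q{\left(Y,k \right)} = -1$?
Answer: $- \frac{85}{8} \approx -10.625$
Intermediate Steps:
$p{\left(o \right)} = - \frac{7}{4} + \frac{o}{8}$ ($p{\left(o \right)} = -3 + \frac{\left(5 + 5\right) + o}{8} = -3 + \frac{10 + o}{8} = -3 + \left(\frac{5}{4} + \frac{o}{8}\right) = - \frac{7}{4} + \frac{o}{8}$)
$S{\left(l,-5 \right)} + Q{\left(-7,-3 - 3 \right)} p{\left(3 \right)} = \left(-7 - 5\right) - \left(- \frac{7}{4} + \frac{1}{8} \cdot 3\right) = -12 - \left(- \frac{7}{4} + \frac{3}{8}\right) = -12 - - \frac{11}{8} = -12 + \frac{11}{8} = - \frac{85}{8}$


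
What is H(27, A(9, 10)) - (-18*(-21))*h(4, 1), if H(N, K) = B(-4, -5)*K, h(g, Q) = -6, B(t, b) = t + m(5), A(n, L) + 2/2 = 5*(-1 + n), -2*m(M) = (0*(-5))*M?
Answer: 2112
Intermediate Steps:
m(M) = 0 (m(M) = -0*(-5)*M/2 = -0*M = -½*0 = 0)
A(n, L) = -6 + 5*n (A(n, L) = -1 + 5*(-1 + n) = -1 + (-5 + 5*n) = -6 + 5*n)
B(t, b) = t (B(t, b) = t + 0 = t)
H(N, K) = -4*K
H(27, A(9, 10)) - (-18*(-21))*h(4, 1) = -4*(-6 + 5*9) - (-18*(-21))*(-6) = -4*(-6 + 45) - 378*(-6) = -4*39 - 1*(-2268) = -156 + 2268 = 2112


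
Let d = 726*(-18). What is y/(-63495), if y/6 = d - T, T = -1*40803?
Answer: -3698/1411 ≈ -2.6208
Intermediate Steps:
d = -13068
T = -40803
y = 166410 (y = 6*(-13068 - 1*(-40803)) = 6*(-13068 + 40803) = 6*27735 = 166410)
y/(-63495) = 166410/(-63495) = 166410*(-1/63495) = -3698/1411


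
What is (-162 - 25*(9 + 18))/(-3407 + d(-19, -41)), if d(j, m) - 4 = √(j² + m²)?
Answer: 2848311/11578367 + 837*√2042/11578367 ≈ 0.24927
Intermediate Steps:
d(j, m) = 4 + √(j² + m²)
(-162 - 25*(9 + 18))/(-3407 + d(-19, -41)) = (-162 - 25*(9 + 18))/(-3407 + (4 + √((-19)² + (-41)²))) = (-162 - 25*27)/(-3407 + (4 + √(361 + 1681))) = (-162 - 675)/(-3407 + (4 + √2042)) = -837/(-3403 + √2042)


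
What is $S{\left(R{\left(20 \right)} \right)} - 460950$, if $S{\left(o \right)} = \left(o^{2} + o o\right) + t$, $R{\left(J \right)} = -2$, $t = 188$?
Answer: $-460754$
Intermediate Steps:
$S{\left(o \right)} = 188 + 2 o^{2}$ ($S{\left(o \right)} = \left(o^{2} + o o\right) + 188 = \left(o^{2} + o^{2}\right) + 188 = 2 o^{2} + 188 = 188 + 2 o^{2}$)
$S{\left(R{\left(20 \right)} \right)} - 460950 = \left(188 + 2 \left(-2\right)^{2}\right) - 460950 = \left(188 + 2 \cdot 4\right) - 460950 = \left(188 + 8\right) - 460950 = 196 - 460950 = -460754$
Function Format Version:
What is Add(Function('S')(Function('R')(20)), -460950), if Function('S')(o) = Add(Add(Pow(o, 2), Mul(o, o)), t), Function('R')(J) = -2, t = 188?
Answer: -460754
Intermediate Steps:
Function('S')(o) = Add(188, Mul(2, Pow(o, 2))) (Function('S')(o) = Add(Add(Pow(o, 2), Mul(o, o)), 188) = Add(Add(Pow(o, 2), Pow(o, 2)), 188) = Add(Mul(2, Pow(o, 2)), 188) = Add(188, Mul(2, Pow(o, 2))))
Add(Function('S')(Function('R')(20)), -460950) = Add(Add(188, Mul(2, Pow(-2, 2))), -460950) = Add(Add(188, Mul(2, 4)), -460950) = Add(Add(188, 8), -460950) = Add(196, -460950) = -460754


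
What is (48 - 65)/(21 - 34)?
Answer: 17/13 ≈ 1.3077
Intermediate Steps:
(48 - 65)/(21 - 34) = -17/(-13) = -17*(-1/13) = 17/13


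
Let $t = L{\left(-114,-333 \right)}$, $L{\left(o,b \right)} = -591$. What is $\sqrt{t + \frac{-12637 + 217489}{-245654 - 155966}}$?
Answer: $\frac{6 i \sqrt{89584610}}{2335} \approx 24.321 i$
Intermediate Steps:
$t = -591$
$\sqrt{t + \frac{-12637 + 217489}{-245654 - 155966}} = \sqrt{-591 + \frac{-12637 + 217489}{-245654 - 155966}} = \sqrt{-591 + \frac{204852}{-401620}} = \sqrt{-591 + 204852 \left(- \frac{1}{401620}\right)} = \sqrt{-591 - \frac{1191}{2335}} = \sqrt{- \frac{1381176}{2335}} = \frac{6 i \sqrt{89584610}}{2335}$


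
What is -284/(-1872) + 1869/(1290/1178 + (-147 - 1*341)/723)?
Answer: 372497666237/83726604 ≈ 4449.0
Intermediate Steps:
-284/(-1872) + 1869/(1290/1178 + (-147 - 1*341)/723) = -284*(-1/1872) + 1869/(1290*(1/1178) + (-147 - 341)*(1/723)) = 71/468 + 1869/(645/589 - 488*1/723) = 71/468 + 1869/(645/589 - 488/723) = 71/468 + 1869/(178903/425847) = 71/468 + 1869*(425847/178903) = 71/468 + 795908043/178903 = 372497666237/83726604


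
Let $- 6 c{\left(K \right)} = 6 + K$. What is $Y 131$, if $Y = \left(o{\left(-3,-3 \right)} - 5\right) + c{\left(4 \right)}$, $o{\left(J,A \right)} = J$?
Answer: $- \frac{3799}{3} \approx -1266.3$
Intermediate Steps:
$c{\left(K \right)} = -1 - \frac{K}{6}$ ($c{\left(K \right)} = - \frac{6 + K}{6} = -1 - \frac{K}{6}$)
$Y = - \frac{29}{3}$ ($Y = \left(-3 - 5\right) - \frac{5}{3} = -8 - \frac{5}{3} = - \frac{29}{3} \approx -9.6667$)
$Y 131 = \left(- \frac{29}{3}\right) 131 = - \frac{3799}{3}$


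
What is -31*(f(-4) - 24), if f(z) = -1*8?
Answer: 992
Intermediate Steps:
f(z) = -8
-31*(f(-4) - 24) = -31*(-8 - 24) = -31*(-32) = 992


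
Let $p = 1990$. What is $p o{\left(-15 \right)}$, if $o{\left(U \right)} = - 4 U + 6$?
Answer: $131340$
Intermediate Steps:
$o{\left(U \right)} = 6 - 4 U$
$p o{\left(-15 \right)} = 1990 \left(6 - -60\right) = 1990 \left(6 + 60\right) = 1990 \cdot 66 = 131340$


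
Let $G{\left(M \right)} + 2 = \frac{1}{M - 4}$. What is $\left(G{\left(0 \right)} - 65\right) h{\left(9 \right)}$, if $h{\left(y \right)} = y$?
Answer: $- \frac{2421}{4} \approx -605.25$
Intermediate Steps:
$G{\left(M \right)} = -2 + \frac{1}{-4 + M}$ ($G{\left(M \right)} = -2 + \frac{1}{M - 4} = -2 + \frac{1}{-4 + M}$)
$\left(G{\left(0 \right)} - 65\right) h{\left(9 \right)} = \left(\frac{9 - 0}{-4 + 0} - 65\right) 9 = \left(\frac{9 + 0}{-4} - 65\right) 9 = \left(\left(- \frac{1}{4}\right) 9 - 65\right) 9 = \left(- \frac{9}{4} - 65\right) 9 = \left(- \frac{269}{4}\right) 9 = - \frac{2421}{4}$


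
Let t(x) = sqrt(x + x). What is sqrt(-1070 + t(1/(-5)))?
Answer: sqrt(-26750 + 5*I*sqrt(10))/5 ≈ 0.0096674 + 32.711*I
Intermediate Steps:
t(x) = sqrt(2)*sqrt(x) (t(x) = sqrt(2*x) = sqrt(2)*sqrt(x))
sqrt(-1070 + t(1/(-5))) = sqrt(-1070 + sqrt(2)*sqrt(1/(-5))) = sqrt(-1070 + sqrt(2)*sqrt(-1/5)) = sqrt(-1070 + sqrt(2)*(I*sqrt(5)/5)) = sqrt(-1070 + I*sqrt(10)/5)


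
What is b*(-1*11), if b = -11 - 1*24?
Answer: 385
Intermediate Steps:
b = -35 (b = -11 - 24 = -35)
b*(-1*11) = -(-35)*11 = -35*(-11) = 385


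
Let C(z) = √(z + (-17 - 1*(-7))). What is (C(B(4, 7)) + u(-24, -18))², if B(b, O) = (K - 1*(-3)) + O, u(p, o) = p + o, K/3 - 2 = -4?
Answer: (42 - I*√6)² ≈ 1758.0 - 205.76*I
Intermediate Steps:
K = -6 (K = 6 + 3*(-4) = 6 - 12 = -6)
u(p, o) = o + p
B(b, O) = -3 + O (B(b, O) = (-6 - 1*(-3)) + O = (-6 + 3) + O = -3 + O)
C(z) = √(-10 + z) (C(z) = √(z + (-17 + 7)) = √(z - 10) = √(-10 + z))
(C(B(4, 7)) + u(-24, -18))² = (√(-10 + (-3 + 7)) + (-18 - 24))² = (√(-10 + 4) - 42)² = (√(-6) - 42)² = (I*√6 - 42)² = (-42 + I*√6)²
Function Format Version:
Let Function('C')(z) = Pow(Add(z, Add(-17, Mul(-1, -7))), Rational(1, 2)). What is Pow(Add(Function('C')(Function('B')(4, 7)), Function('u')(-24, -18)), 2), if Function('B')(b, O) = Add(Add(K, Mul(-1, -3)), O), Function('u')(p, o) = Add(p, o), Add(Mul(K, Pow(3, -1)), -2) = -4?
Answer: Pow(Add(42, Mul(-1, I, Pow(6, Rational(1, 2)))), 2) ≈ Add(1758.0, Mul(-205.76, I))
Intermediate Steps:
K = -6 (K = Add(6, Mul(3, -4)) = Add(6, -12) = -6)
Function('u')(p, o) = Add(o, p)
Function('B')(b, O) = Add(-3, O) (Function('B')(b, O) = Add(Add(-6, Mul(-1, -3)), O) = Add(Add(-6, 3), O) = Add(-3, O))
Function('C')(z) = Pow(Add(-10, z), Rational(1, 2)) (Function('C')(z) = Pow(Add(z, Add(-17, 7)), Rational(1, 2)) = Pow(Add(z, -10), Rational(1, 2)) = Pow(Add(-10, z), Rational(1, 2)))
Pow(Add(Function('C')(Function('B')(4, 7)), Function('u')(-24, -18)), 2) = Pow(Add(Pow(Add(-10, Add(-3, 7)), Rational(1, 2)), Add(-18, -24)), 2) = Pow(Add(Pow(Add(-10, 4), Rational(1, 2)), -42), 2) = Pow(Add(Pow(-6, Rational(1, 2)), -42), 2) = Pow(Add(Mul(I, Pow(6, Rational(1, 2))), -42), 2) = Pow(Add(-42, Mul(I, Pow(6, Rational(1, 2)))), 2)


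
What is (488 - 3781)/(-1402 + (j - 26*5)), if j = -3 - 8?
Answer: 3293/1543 ≈ 2.1342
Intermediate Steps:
j = -11
(488 - 3781)/(-1402 + (j - 26*5)) = (488 - 3781)/(-1402 + (-11 - 26*5)) = -3293/(-1402 + (-11 - 130)) = -3293/(-1402 - 141) = -3293/(-1543) = -3293*(-1/1543) = 3293/1543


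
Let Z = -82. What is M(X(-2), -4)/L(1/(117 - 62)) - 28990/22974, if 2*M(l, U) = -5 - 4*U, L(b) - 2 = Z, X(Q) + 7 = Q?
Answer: -2445557/1837920 ≈ -1.3306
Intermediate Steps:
X(Q) = -7 + Q
L(b) = -80 (L(b) = 2 - 82 = -80)
M(l, U) = -5/2 - 2*U (M(l, U) = (-5 - 4*U)/2 = -5/2 - 2*U)
M(X(-2), -4)/L(1/(117 - 62)) - 28990/22974 = (-5/2 - 2*(-4))/(-80) - 28990/22974 = (-5/2 + 8)*(-1/80) - 28990*1/22974 = (11/2)*(-1/80) - 14495/11487 = -11/160 - 14495/11487 = -2445557/1837920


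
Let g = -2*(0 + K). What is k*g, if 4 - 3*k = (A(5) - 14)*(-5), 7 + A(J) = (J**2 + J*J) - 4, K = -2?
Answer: 172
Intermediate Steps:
A(J) = -11 + 2*J**2 (A(J) = -7 + ((J**2 + J*J) - 4) = -7 + ((J**2 + J**2) - 4) = -7 + (2*J**2 - 4) = -7 + (-4 + 2*J**2) = -11 + 2*J**2)
g = 4 (g = -2*(0 - 2) = -2*(-2) = 4)
k = 43 (k = 4/3 - ((-11 + 2*5**2) - 14)*(-5)/3 = 4/3 - ((-11 + 2*25) - 14)*(-5)/3 = 4/3 - ((-11 + 50) - 14)*(-5)/3 = 4/3 - (39 - 14)*(-5)/3 = 4/3 - 25*(-5)/3 = 4/3 - 1/3*(-125) = 4/3 + 125/3 = 43)
k*g = 43*4 = 172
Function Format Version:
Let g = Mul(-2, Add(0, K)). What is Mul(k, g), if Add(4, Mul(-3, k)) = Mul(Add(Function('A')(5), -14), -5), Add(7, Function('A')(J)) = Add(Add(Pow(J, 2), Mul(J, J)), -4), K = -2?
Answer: 172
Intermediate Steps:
Function('A')(J) = Add(-11, Mul(2, Pow(J, 2))) (Function('A')(J) = Add(-7, Add(Add(Pow(J, 2), Mul(J, J)), -4)) = Add(-7, Add(Add(Pow(J, 2), Pow(J, 2)), -4)) = Add(-7, Add(Mul(2, Pow(J, 2)), -4)) = Add(-7, Add(-4, Mul(2, Pow(J, 2)))) = Add(-11, Mul(2, Pow(J, 2))))
g = 4 (g = Mul(-2, Add(0, -2)) = Mul(-2, -2) = 4)
k = 43 (k = Add(Rational(4, 3), Mul(Rational(-1, 3), Mul(Add(Add(-11, Mul(2, Pow(5, 2))), -14), -5))) = Add(Rational(4, 3), Mul(Rational(-1, 3), Mul(Add(Add(-11, Mul(2, 25)), -14), -5))) = Add(Rational(4, 3), Mul(Rational(-1, 3), Mul(Add(Add(-11, 50), -14), -5))) = Add(Rational(4, 3), Mul(Rational(-1, 3), Mul(Add(39, -14), -5))) = Add(Rational(4, 3), Mul(Rational(-1, 3), Mul(25, -5))) = Add(Rational(4, 3), Mul(Rational(-1, 3), -125)) = Add(Rational(4, 3), Rational(125, 3)) = 43)
Mul(k, g) = Mul(43, 4) = 172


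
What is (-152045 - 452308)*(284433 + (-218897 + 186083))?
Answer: -152066697507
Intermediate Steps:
(-152045 - 452308)*(284433 + (-218897 + 186083)) = -604353*(284433 - 32814) = -604353*251619 = -152066697507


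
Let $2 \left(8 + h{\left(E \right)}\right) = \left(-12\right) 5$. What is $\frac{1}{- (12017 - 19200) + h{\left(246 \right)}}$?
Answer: $\frac{1}{7145} \approx 0.00013996$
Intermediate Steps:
$h{\left(E \right)} = -38$ ($h{\left(E \right)} = -8 + \frac{\left(-12\right) 5}{2} = -8 + \frac{1}{2} \left(-60\right) = -8 - 30 = -38$)
$\frac{1}{- (12017 - 19200) + h{\left(246 \right)}} = \frac{1}{- (12017 - 19200) - 38} = \frac{1}{\left(-1\right) \left(-7183\right) - 38} = \frac{1}{7183 - 38} = \frac{1}{7145}$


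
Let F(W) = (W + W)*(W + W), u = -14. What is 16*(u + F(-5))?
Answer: 1376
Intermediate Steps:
F(W) = 4*W² (F(W) = (2*W)*(2*W) = 4*W²)
16*(u + F(-5)) = 16*(-14 + 4*(-5)²) = 16*(-14 + 4*25) = 16*(-14 + 100) = 16*86 = 1376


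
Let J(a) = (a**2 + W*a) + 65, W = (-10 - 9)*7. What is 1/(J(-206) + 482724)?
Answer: 1/552623 ≈ 1.8096e-6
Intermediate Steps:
W = -133 (W = -19*7 = -133)
J(a) = 65 + a**2 - 133*a (J(a) = (a**2 - 133*a) + 65 = 65 + a**2 - 133*a)
1/(J(-206) + 482724) = 1/((65 + (-206)**2 - 133*(-206)) + 482724) = 1/((65 + 42436 + 27398) + 482724) = 1/(69899 + 482724) = 1/552623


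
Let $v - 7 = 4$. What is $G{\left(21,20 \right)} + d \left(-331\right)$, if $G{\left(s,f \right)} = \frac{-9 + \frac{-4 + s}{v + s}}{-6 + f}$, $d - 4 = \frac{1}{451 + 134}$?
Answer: $- \frac{347300743}{262080} \approx -1325.2$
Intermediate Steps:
$d = \frac{2341}{585}$ ($d = 4 + \frac{1}{451 + 134} = 4 + \frac{1}{585} = \frac{2341}{585} \approx 4.0017$)
$v = 11$ ($v = 7 + 4 = 11$)
$G{\left(s,f \right)} = \frac{-9 + \frac{-4 + s}{11 + s}}{-6 + f}$
$G{\left(21,20 \right)} + d \left(-331\right) = \frac{-103 - 168}{-66 - 126 + 11 \cdot 20 + 20 \cdot 21} + \frac{2341}{585} \left(-331\right) = \frac{-103 - 168}{-66 - 126 + 220 + 420} - \frac{774871}{585} = \frac{1}{448} \left(-271\right) - \frac{774871}{585} = - \frac{271}{448} - \frac{774871}{585} = - \frac{347300743}{262080}$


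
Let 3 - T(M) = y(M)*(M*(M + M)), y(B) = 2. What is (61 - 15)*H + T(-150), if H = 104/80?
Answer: -449686/5 ≈ -89937.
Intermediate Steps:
H = 13/10 (H = 104*(1/80) = 13/10 ≈ 1.3000)
T(M) = 3 - 4*M**2 (T(M) = 3 - 2*M*(M + M) = 3 - 2*M*(2*M) = 3 - 2*2*M**2 = 3 - 4*M**2)
(61 - 15)*H + T(-150) = (61 - 15)*(13/10) + (3 - 4*(-150)**2) = 46*(13/10) + (3 - 4*22500) = 299/5 + (3 - 90000) = 299/5 - 89997 = -449686/5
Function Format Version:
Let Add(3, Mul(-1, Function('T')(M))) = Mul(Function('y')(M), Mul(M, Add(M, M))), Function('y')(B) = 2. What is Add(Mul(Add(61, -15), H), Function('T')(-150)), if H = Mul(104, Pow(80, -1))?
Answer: Rational(-449686, 5) ≈ -89937.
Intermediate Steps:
H = Rational(13, 10) (H = Mul(104, Rational(1, 80)) = Rational(13, 10) ≈ 1.3000)
Function('T')(M) = Add(3, Mul(-4, Pow(M, 2))) (Function('T')(M) = Add(3, Mul(-1, Mul(2, Mul(M, Add(M, M))))) = Add(3, Mul(-1, Mul(2, Mul(M, Mul(2, M))))) = Add(3, Mul(-1, Mul(2, Mul(2, Pow(M, 2))))) = Add(3, Mul(-1, Mul(4, Pow(M, 2)))) = Add(3, Mul(-4, Pow(M, 2))))
Add(Mul(Add(61, -15), H), Function('T')(-150)) = Add(Mul(Add(61, -15), Rational(13, 10)), Add(3, Mul(-4, Pow(-150, 2)))) = Add(Mul(46, Rational(13, 10)), Add(3, Mul(-4, 22500))) = Add(Rational(299, 5), Add(3, -90000)) = Add(Rational(299, 5), -89997) = Rational(-449686, 5)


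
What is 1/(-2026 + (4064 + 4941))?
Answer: 1/6979 ≈ 0.00014329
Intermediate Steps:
1/(-2026 + (4064 + 4941)) = 1/(-2026 + 9005) = 1/6979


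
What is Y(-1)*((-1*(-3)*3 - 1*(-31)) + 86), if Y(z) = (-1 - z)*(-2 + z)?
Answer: 0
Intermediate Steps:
Y(-1)*((-1*(-3)*3 - 1*(-31)) + 86) = (2 - 1 - 1*(-1)²)*((-1*(-3)*3 - 1*(-31)) + 86) = (2 - 1 - 1*1)*((3*3 + 31) + 86) = (2 - 1 - 1)*((9 + 31) + 86) = 0*(40 + 86) = 0*126 = 0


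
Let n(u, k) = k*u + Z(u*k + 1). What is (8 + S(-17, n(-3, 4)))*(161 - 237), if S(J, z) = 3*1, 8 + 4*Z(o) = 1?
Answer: -836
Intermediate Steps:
Z(o) = -7/4 (Z(o) = -2 + (¼)*1 = -2 + ¼ = -7/4)
n(u, k) = -7/4 + k*u (n(u, k) = k*u - 7/4 = -7/4 + k*u)
S(J, z) = 3
(8 + S(-17, n(-3, 4)))*(161 - 237) = (8 + 3)*(161 - 237) = 11*(-76) = -836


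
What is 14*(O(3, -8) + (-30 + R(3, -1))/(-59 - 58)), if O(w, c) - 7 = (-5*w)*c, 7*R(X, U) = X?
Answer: 23160/13 ≈ 1781.5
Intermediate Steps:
R(X, U) = X/7
O(w, c) = 7 - 5*c*w (O(w, c) = 7 + (-5*w)*c = 7 - 5*c*w)
14*(O(3, -8) + (-30 + R(3, -1))/(-59 - 58)) = 14*((7 - 5*(-8)*3) + (-30 + (1/7)*3)/(-59 - 58)) = 14*((7 + 120) + (-30 + 3/7)/(-117)) = 14*(127 - 207/7*(-1/117)) = 14*(127 + 23/91) = 14*(11580/91) = 23160/13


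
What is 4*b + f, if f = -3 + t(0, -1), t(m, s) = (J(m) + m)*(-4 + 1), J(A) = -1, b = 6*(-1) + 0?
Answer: -24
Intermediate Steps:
b = -6 (b = -6 + 0 = -6)
t(m, s) = 3 - 3*m (t(m, s) = (-1 + m)*(-4 + 1) = (-1 + m)*(-3) = 3 - 3*m)
f = 0 (f = -3 + (3 - 3*0) = -3 + (3 + 0) = -3 + 3 = 0)
4*b + f = 4*(-6) + 0 = -24 + 0 = -24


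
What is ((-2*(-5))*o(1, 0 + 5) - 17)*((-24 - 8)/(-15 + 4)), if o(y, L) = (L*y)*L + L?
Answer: 9056/11 ≈ 823.27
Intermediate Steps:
o(y, L) = L + y*L² (o(y, L) = y*L² + L = L + y*L²)
((-2*(-5))*o(1, 0 + 5) - 17)*((-24 - 8)/(-15 + 4)) = ((-2*(-5))*((0 + 5)*(1 + (0 + 5)*1)) - 17)*((-24 - 8)/(-15 + 4)) = (10*(5*(1 + 5*1)) - 17)*(-32/(-11)) = (10*(5*(1 + 5)) - 17)*(-32*(-1/11)) = (10*(5*6) - 17)*(32/11) = (10*30 - 17)*(32/11) = (300 - 17)*(32/11) = 283*(32/11) = 9056/11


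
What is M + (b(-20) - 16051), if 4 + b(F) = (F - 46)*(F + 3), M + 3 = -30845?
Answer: -45781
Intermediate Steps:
M = -30848 (M = -3 - 30845 = -30848)
b(F) = -4 + (-46 + F)*(3 + F) (b(F) = -4 + (F - 46)*(F + 3) = -4 + (-46 + F)*(3 + F))
M + (b(-20) - 16051) = -30848 + ((-142 + (-20)² - 43*(-20)) - 16051) = -30848 + ((-142 + 400 + 860) - 16051) = -30848 + (1118 - 16051) = -30848 - 14933 = -45781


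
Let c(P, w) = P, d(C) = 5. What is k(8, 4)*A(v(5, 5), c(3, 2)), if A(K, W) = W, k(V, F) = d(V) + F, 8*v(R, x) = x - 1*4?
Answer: 27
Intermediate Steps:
v(R, x) = -½ + x/8 (v(R, x) = (x - 1*4)/8 = (x - 4)/8 = (-4 + x)/8 = -½ + x/8)
k(V, F) = 5 + F
k(8, 4)*A(v(5, 5), c(3, 2)) = (5 + 4)*3 = 9*3 = 27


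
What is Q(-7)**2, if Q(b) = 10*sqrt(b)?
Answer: -700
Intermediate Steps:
Q(-7)**2 = (10*sqrt(-7))**2 = (10*(I*sqrt(7)))**2 = (10*I*sqrt(7))**2 = -700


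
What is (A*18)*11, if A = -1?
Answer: -198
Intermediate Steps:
(A*18)*11 = -1*18*11 = -18*11 = -198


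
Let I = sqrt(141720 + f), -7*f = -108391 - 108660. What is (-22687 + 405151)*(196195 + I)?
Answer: 75037524480 + 382464*sqrt(8463637)/7 ≈ 7.5197e+10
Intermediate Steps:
f = 217051/7 (f = -(-108391 - 108660)/7 = -1/7*(-217051) = 217051/7 ≈ 31007.)
I = sqrt(8463637)/7 (I = sqrt(141720 + 217051/7) = sqrt(1209091/7) = sqrt(8463637)/7 ≈ 415.60)
(-22687 + 405151)*(196195 + I) = (-22687 + 405151)*(196195 + sqrt(8463637)/7) = 382464*(196195 + sqrt(8463637)/7) = 75037524480 + 382464*sqrt(8463637)/7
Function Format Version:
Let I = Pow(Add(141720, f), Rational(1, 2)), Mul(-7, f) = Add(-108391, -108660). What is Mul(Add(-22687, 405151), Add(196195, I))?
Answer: Add(75037524480, Mul(Rational(382464, 7), Pow(8463637, Rational(1, 2)))) ≈ 7.5197e+10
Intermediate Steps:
f = Rational(217051, 7) (f = Mul(Rational(-1, 7), Add(-108391, -108660)) = Mul(Rational(-1, 7), -217051) = Rational(217051, 7) ≈ 31007.)
I = Mul(Rational(1, 7), Pow(8463637, Rational(1, 2))) (I = Pow(Add(141720, Rational(217051, 7)), Rational(1, 2)) = Pow(Rational(1209091, 7), Rational(1, 2)) = Mul(Rational(1, 7), Pow(8463637, Rational(1, 2))) ≈ 415.60)
Mul(Add(-22687, 405151), Add(196195, I)) = Mul(Add(-22687, 405151), Add(196195, Mul(Rational(1, 7), Pow(8463637, Rational(1, 2))))) = Mul(382464, Add(196195, Mul(Rational(1, 7), Pow(8463637, Rational(1, 2))))) = Add(75037524480, Mul(Rational(382464, 7), Pow(8463637, Rational(1, 2))))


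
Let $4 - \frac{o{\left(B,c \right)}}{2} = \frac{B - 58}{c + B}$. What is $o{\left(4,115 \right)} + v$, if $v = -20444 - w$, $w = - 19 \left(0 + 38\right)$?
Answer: $- \frac{2345858}{119} \approx -19713.0$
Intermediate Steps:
$w = -722$ ($w = \left(-19\right) 38 = -722$)
$o{\left(B,c \right)} = 8 - \frac{2 \left(-58 + B\right)}{B + c}$ ($o{\left(B,c \right)} = 8 - 2 \frac{B - 58}{c + B} = 8 - 2 \frac{-58 + B}{B + c} = 8 - \frac{2 \left(-58 + B\right)}{B + c}$)
$v = -19722$ ($v = -20444 - -722 = -20444 + 722 = -19722$)
$o{\left(4,115 \right)} + v = \frac{2 \left(58 + 3 \cdot 4 + 4 \cdot 115\right)}{4 + 115} - 19722 = \frac{2 \left(58 + 12 + 460\right)}{119} - 19722 = 2 \cdot \frac{1}{119} \cdot 530 - 19722 = \frac{1060}{119} - 19722 = - \frac{2345858}{119}$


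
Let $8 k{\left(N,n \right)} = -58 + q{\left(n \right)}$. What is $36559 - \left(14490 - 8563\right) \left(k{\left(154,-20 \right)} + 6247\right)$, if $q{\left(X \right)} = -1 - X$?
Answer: $- \frac{295684127}{8} \approx -3.6961 \cdot 10^{7}$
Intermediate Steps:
$k{\left(N,n \right)} = - \frac{59}{8} - \frac{n}{8}$ ($k{\left(N,n \right)} = \frac{-58 - \left(1 + n\right)}{8} = \frac{-59 - n}{8} = - \frac{59}{8} - \frac{n}{8}$)
$36559 - \left(14490 - 8563\right) \left(k{\left(154,-20 \right)} + 6247\right) = 36559 - \left(14490 - 8563\right) \left(\left(- \frac{59}{8} - - \frac{5}{2}\right) + 6247\right) = 36559 - 5927 \left(\left(- \frac{59}{8} + \frac{5}{2}\right) + 6247\right) = 36559 - 5927 \left(- \frac{39}{8} + 6247\right) = 36559 - 5927 \cdot \frac{49937}{8} = 36559 - \frac{295976599}{8} = - \frac{295684127}{8}$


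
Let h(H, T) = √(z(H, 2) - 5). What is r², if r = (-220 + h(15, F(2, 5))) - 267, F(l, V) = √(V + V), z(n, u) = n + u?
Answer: 237181 - 1948*√3 ≈ 2.3381e+5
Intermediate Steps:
F(l, V) = √2*√V (F(l, V) = √(2*V) = √2*√V)
h(H, T) = √(-3 + H) (h(H, T) = √((H + 2) - 5) = √((2 + H) - 5) = √(-3 + H))
r = -487 + 2*√3 (r = (-220 + √(-3 + 15)) - 267 = (-220 + √12) - 267 = (-220 + 2*√3) - 267 = -487 + 2*√3 ≈ -483.54)
r² = (-487 + 2*√3)²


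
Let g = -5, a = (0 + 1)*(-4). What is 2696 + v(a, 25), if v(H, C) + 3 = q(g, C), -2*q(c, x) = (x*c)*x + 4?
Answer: 8507/2 ≈ 4253.5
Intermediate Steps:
a = -4 (a = 1*(-4) = -4)
q(c, x) = -2 - c*x²/2 (q(c, x) = -((x*c)*x + 4)/2 = -((c*x)*x + 4)/2 = -(c*x² + 4)/2 = -(4 + c*x²)/2 = -2 - c*x²/2)
v(H, C) = -5 + 5*C²/2 (v(H, C) = -3 + (-2 - ½*(-5)*C²) = -3 + (-2 + 5*C²/2) = -5 + 5*C²/2)
2696 + v(a, 25) = 2696 + (-5 + (5/2)*25²) = 2696 + (-5 + (5/2)*625) = 2696 + (-5 + 3125/2) = 2696 + 3115/2 = 8507/2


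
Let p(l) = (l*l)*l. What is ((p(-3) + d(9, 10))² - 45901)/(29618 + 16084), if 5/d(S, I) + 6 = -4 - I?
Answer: -240845/243744 ≈ -0.98811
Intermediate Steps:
d(S, I) = 5/(-10 - I) (d(S, I) = 5/(-6 + (-4 - I)) = 5/(-10 - I))
p(l) = l³ (p(l) = l²*l = l³)
((p(-3) + d(9, 10))² - 45901)/(29618 + 16084) = (((-3)³ - 5/(10 + 10))² - 45901)/(29618 + 16084) = ((-27 - 5/20)² - 45901)/45702 = ((-27 - 5*1/20)² - 45901)*(1/45702) = ((-27 - ¼)² - 45901)*(1/45702) = ((-109/4)² - 45901)*(1/45702) = (11881/16 - 45901)*(1/45702) = -722535/16*1/45702 = -240845/243744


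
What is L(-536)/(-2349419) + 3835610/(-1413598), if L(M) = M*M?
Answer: -4708788030799/1660566999781 ≈ -2.8357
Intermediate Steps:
L(M) = M**2
L(-536)/(-2349419) + 3835610/(-1413598) = (-536)**2/(-2349419) + 3835610/(-1413598) = 287296*(-1/2349419) + 3835610*(-1/1413598) = -287296/2349419 - 1917805/706799 = -4708788030799/1660566999781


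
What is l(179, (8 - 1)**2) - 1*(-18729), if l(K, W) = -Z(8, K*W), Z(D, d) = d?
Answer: 9958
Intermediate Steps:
l(K, W) = -K*W
l(179, (8 - 1)**2) - 1*(-18729) = -1*179*(8 - 1)**2 - 1*(-18729) = -1*179*7**2 + 18729 = -1*179*49 + 18729 = -8771 + 18729 = 9958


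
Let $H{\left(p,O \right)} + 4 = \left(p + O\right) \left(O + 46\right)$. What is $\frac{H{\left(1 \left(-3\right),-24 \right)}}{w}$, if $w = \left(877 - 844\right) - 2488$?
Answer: $\frac{598}{2455} \approx 0.24358$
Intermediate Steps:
$w = -2455$ ($w = 33 - 2488 = -2455$)
$H{\left(p,O \right)} = -4 + \left(46 + O\right) \left(O + p\right)$ ($H{\left(p,O \right)} = -4 + \left(p + O\right) \left(O + 46\right) = -4 + \left(O + p\right) \left(46 + O\right) = -4 + \left(46 + O\right) \left(O + p\right)$)
$\frac{H{\left(1 \left(-3\right),-24 \right)}}{w} = \frac{-4 + \left(-24\right)^{2} + 46 \left(-24\right) + 46 \cdot 1 \left(-3\right) - 24 \cdot 1 \left(-3\right)}{-2455} = \left(-4 + 576 - 1104 + 46 \left(-3\right) - -72\right) \left(- \frac{1}{2455}\right) = \left(-4 + 576 - 1104 - 138 + 72\right) \left(- \frac{1}{2455}\right) = \left(-598\right) \left(- \frac{1}{2455}\right) = \frac{598}{2455}$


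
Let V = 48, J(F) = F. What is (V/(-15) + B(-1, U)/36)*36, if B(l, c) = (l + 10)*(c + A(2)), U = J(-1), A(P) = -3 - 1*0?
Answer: -756/5 ≈ -151.20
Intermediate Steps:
A(P) = -3 (A(P) = -3 + 0 = -3)
U = -1
B(l, c) = (-3 + c)*(10 + l) (B(l, c) = (l + 10)*(c - 3) = (10 + l)*(-3 + c) = (-3 + c)*(10 + l))
(V/(-15) + B(-1, U)/36)*36 = (48/(-15) + (-30 - 3*(-1) + 10*(-1) - 1*(-1))/36)*36 = (48*(-1/15) + (-30 + 3 - 10 + 1)*(1/36))*36 = (-16/5 - 36*1/36)*36 = (-16/5 - 1)*36 = -21/5*36 = -756/5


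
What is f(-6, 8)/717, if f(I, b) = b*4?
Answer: 32/717 ≈ 0.044630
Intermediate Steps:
f(I, b) = 4*b
f(-6, 8)/717 = (4*8)/717 = 32*(1/717) = 32/717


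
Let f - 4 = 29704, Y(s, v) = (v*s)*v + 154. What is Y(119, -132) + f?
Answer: 2103318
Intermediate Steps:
Y(s, v) = 154 + s*v² (Y(s, v) = (s*v)*v + 154 = s*v² + 154 = 154 + s*v²)
f = 29708 (f = 4 + 29704 = 29708)
Y(119, -132) + f = (154 + 119*(-132)²) + 29708 = (154 + 119*17424) + 29708 = (154 + 2073456) + 29708 = 2073610 + 29708 = 2103318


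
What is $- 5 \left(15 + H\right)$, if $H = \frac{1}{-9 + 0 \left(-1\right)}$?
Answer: $- \frac{670}{9} \approx -74.444$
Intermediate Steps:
$H = - \frac{1}{9}$ ($H = \frac{1}{-9 + 0} = \frac{1}{-9} = - \frac{1}{9} \approx -0.11111$)
$- 5 \left(15 + H\right) = - 5 \left(15 - \frac{1}{9}\right) = \left(-5\right) \frac{134}{9} = - \frac{670}{9}$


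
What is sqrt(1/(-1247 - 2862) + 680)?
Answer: sqrt(11481034971)/4109 ≈ 26.077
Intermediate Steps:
sqrt(1/(-1247 - 2862) + 680) = sqrt(1/(-4109) + 680) = sqrt(-1/4109 + 680) = sqrt(2794119/4109) = sqrt(11481034971)/4109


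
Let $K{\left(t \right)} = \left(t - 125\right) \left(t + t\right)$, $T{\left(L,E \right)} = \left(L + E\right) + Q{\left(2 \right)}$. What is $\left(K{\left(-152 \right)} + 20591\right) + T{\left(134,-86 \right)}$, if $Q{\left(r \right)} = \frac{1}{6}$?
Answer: $\frac{629083}{6} \approx 1.0485 \cdot 10^{5}$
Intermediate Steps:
$Q{\left(r \right)} = \frac{1}{6}$
$T{\left(L,E \right)} = \frac{1}{6} + E + L$ ($T{\left(L,E \right)} = \left(L + E\right) + \frac{1}{6} = \left(E + L\right) + \frac{1}{6} = \frac{1}{6} + E + L$)
$K{\left(t \right)} = 2 t \left(-125 + t\right)$ ($K{\left(t \right)} = \left(-125 + t\right) 2 t = 2 t \left(-125 + t\right)$)
$\left(K{\left(-152 \right)} + 20591\right) + T{\left(134,-86 \right)} = \left(2 \left(-152\right) \left(-125 - 152\right) + 20591\right) + \left(\frac{1}{6} - 86 + 134\right) = \left(2 \left(-152\right) \left(-277\right) + 20591\right) + \frac{289}{6} = \left(84208 + 20591\right) + \frac{289}{6} = 104799 + \frac{289}{6} = \frac{629083}{6}$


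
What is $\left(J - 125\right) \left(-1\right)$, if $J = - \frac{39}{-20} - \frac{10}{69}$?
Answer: $\frac{170009}{1380} \approx 123.19$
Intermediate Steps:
$J = \frac{2491}{1380}$ ($J = \left(-39\right) \left(- \frac{1}{20}\right) - \frac{10}{69} = \frac{39}{20} - \frac{10}{69} = \frac{2491}{1380} \approx 1.8051$)
$\left(J - 125\right) \left(-1\right) = \left(\frac{2491}{1380} - 125\right) \left(-1\right) = \left(- \frac{170009}{1380}\right) \left(-1\right) = \frac{170009}{1380}$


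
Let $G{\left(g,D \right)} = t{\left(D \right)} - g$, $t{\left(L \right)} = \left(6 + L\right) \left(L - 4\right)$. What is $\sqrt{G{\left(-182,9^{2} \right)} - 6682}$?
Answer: $\sqrt{199} \approx 14.107$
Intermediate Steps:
$t{\left(L \right)} = \left(-4 + L\right) \left(6 + L\right)$ ($t{\left(L \right)} = \left(6 + L\right) \left(-4 + L\right) = \left(-4 + L\right) \left(6 + L\right)$)
$G{\left(g,D \right)} = -24 + D^{2} - g + 2 D$ ($G{\left(g,D \right)} = \left(-24 + D^{2} + 2 D\right) - g = -24 + D^{2} - g + 2 D$)
$\sqrt{G{\left(-182,9^{2} \right)} - 6682} = \sqrt{\left(-24 + \left(9^{2}\right)^{2} - -182 + 2 \cdot 9^{2}\right) - 6682} = \sqrt{\left(-24 + 81^{2} + 182 + 2 \cdot 81\right) - 6682} = \sqrt{\left(-24 + 6561 + 182 + 162\right) - 6682} = \sqrt{6881 - 6682} = \sqrt{199}$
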